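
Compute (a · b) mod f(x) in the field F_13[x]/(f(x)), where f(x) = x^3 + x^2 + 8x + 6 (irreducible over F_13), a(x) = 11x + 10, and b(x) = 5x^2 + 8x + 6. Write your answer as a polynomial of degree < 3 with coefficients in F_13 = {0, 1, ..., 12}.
a · b ≡ 5x^2 + 5x + 3 (mod f(x))

Multiply in F_13[x]: a(x)·b(x) = (11x + 10)·(5x^2 + 8x + 6) = 3x^3 + 8x^2 + 3x + 8. This has degree ≥ 3, so divide by f(x) over F_13: 3x^3 + 8x^2 + 3x + 8 = (3)·(x^3 + x^2 + 8x + 6) + (5x^2 + 5x + 3). Hence a·b ≡ 5x^2 + 5x + 3 (mod f). (F_13[x]/(f) is a field with 13^3 = 2197 elements since f is irreducible of degree 3.)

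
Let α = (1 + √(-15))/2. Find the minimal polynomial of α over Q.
m_α(x) = x^2 - x + 4

From 2α - 1 = √(-15), squaring gives (2α - 1)^2 = -15, i.e. 4α^2 - 4α + 1 = -15, so α^2 - α + (1 + 15)/4 = 0. Since -15 ≡ 1 (mod 4), (1 + 15)/4 = 4 ∈ Z. The polynomial x^2 - x + 4 has discriminant 1 - 4·(4) = -15, which is not a perfect square in Q (d = -15 is squarefree and ≠ 1), so x^2 - x + 4 is irreducible over Q. It is the minimal polynomial of α.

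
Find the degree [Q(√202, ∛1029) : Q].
[Q(√202, ∛1029) : Q] = 6

Let L = Q(√202, ∛1029). Since Q(√202) ⊂ L and [Q(√202):Q] = 2, the tower law gives 2 | [L:Q]. Likewise Q(∛1029) ⊂ L with [Q(∛1029):Q] = 3 (because 1029 is not a perfect cube), so 3 | [L:Q]. As gcd(2,3) = 1, [L:Q] is divisible by 6. Conversely L is generated over Q by √202 and ∛1029, so [L:Q] ≤ 2·3 = 6. Therefore [Q(√202, ∛1029) : Q] = 6.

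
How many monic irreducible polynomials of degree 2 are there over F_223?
There are 24753 monic irreducible polynomials of degree 2 over F_223

Each element of F_{223^2} that lies in no proper subfield is a root of exactly one monic irreducible of degree 2 over F_223, and each such polynomial has 2 distinct roots in F_{223^2}. By Möbius inversion the count is N_223(2) = (1/2) Σ_{d|2} μ(2/d) · 223^d = (1/2)(μ(2)·223^1 + μ(1)·223^2) = 49506/2 = 24753.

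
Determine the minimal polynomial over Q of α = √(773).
m_α(x) = x^2 - 773

α satisfies α^2 - 773 = 0, so x^2 - 773 annihilates α. Since d = 773 is squarefree and ≠ 1, it is not a perfect square in Q, so x^2 - 773 has no rational root and is therefore irreducible over Q (a degree-2 polynomial over a field is irreducible iff it has no root). Hence m_α(x) = x^2 - 773.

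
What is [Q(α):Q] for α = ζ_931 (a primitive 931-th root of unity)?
[Q(α):Q] = 756

The minimal polynomial of ζ_931 over Q is the 931-th cyclotomic polynomial Φ_931(x), which is irreducible over Q and has degree φ(931) = 756. Hence [Q(α):Q] = φ(931) = 756.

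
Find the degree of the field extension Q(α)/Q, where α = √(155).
[Q(α):Q] = 2

[Q(α):Q] equals the degree of the minimal polynomial of α. Here α^2 = 155 and x^2 - 155 is irreducible (d = 155 is squarefree, ≠ 1, hence not a square), so deg(m_α) = 2. Thus [Q(α):Q] = 2.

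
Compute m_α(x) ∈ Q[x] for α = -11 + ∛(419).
m_α(x) = x^3 + 33x^2 + 363x + 912

Set β = α + 11 = ∛(419), so β^3 = 419. Then (α + 11)^3 - 419 = 0, i.e. α is a root of g(x) = (x + 11)^3 - 419 = x^3 + 33x^2 + 363x + 912. Since g(x) = h(x + 11) where h(x) = x^3 - 419, and h is irreducible over Q (because 419 is not a perfect cube, so h has no rational root, and a monic cubic with no rational root is irreducible), g is also irreducible (irreducibility is preserved under the substitution x → x + 11). Hence m_α(x) = x^3 + 33x^2 + 363x + 912.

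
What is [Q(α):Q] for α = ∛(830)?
[Q(α):Q] = 3

The minimal polynomial of α is x^3 - 830, irreducible over Q since 830 is not a perfect cube (so x^3 - 830 has no rational root). Hence [Q(α):Q] = deg(m_α) = 3.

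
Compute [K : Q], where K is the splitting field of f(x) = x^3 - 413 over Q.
[K : Q] = 6

The roots of x^3 - 413 are ∛413, ω∛413, ω^2∛413 where ω = e^(2πi/3) is a primitive cube root of unity, so K = Q(∛413, ω). Now [Q(∛413):Q] = 3 (since 413 is not a perfect cube, x^3 - 413 is irreducible) and [Q(ω):Q] = 2. Both 2 and 3 divide [K:Q], and [K:Q] ≤ 3·2 = 6, so [K:Q] = 6. (Equivalently: Q(∛413) ⊂ R but ω ∉ R, so [K : Q(∛413)] = 2.)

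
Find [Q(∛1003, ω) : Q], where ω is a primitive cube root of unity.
[Q(∛1003, ω) : Q] = 6

[Q(∛1003):Q] = 3 (min poly x^3 - 1003, irreducible since 1003 is not a perfect cube). [Q(ω):Q] = 2 (min poly x^2 + x + 1). Since Q(∛1003) ⊂ R and ω ∉ R, we have ω ∉ Q(∛1003), so x^2 + x + 1 remains irreducible over Q(∛1003) and [Q(∛1003, ω) : Q(∛1003)] = 2. By the tower law, [Q(∛1003, ω) : Q] = 3 · 2 = 6. (In fact Q(∛1003, ω) is the splitting field of x^3 - 1003 over Q.)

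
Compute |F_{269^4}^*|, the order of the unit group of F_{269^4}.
|F_{269^4}^*| = 5236114320

F_{269^4} has 269^4 = 5236114321 elements; its multiplicative group consists of all nonzero elements, so |F_{269^4}^*| = 5236114321 - 1 = 5236114320. (It is cyclic since any finite subgroup of the multiplicative group of a field is cyclic.)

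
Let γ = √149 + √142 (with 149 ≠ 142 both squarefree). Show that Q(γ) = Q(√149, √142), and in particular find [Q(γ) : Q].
[Q(γ) : Q] = 4 (equivalently, Q(γ) = Q(√149, √142))

Obviously Q(γ) ⊆ Q(√149, √142), and [Q(√149, √142):Q] = 4 (since 149, 142 are distinct squarefree integers > 1 with 21158 not a perfect square). To show equality we compute the minimal polynomial of γ. From γ = √149 + √142: γ^2 = 149 + 2√(21158) + 142 = 291 + 2√(21158), so γ^2 - 291 = 2√(21158); squaring, (γ^2 - 291)^2 = 4·21158, i.e. γ^4 - 582γ^2 + 84681 - 84632 = 0, i.e. γ^4 - 582γ^2 + 49 = 0. So γ is a root of x^4 - 582x^2 + 49. This polynomial is irreducible over Q: it has no rational root (each ±√149 ± √142 is irrational), and any factorization into two quadratics over Q would force √(21158) ∈ Q (pairing opposite roots) or √149, √142 ∈ Q (other pairings), all impossible. Hence [Q(γ):Q] = 4 = [Q(√149, √142):Q], so Q(γ) = Q(√149, √142).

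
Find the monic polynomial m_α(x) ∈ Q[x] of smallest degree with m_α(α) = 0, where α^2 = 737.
m_α(x) = x^2 - 737

α satisfies α^2 - 737 = 0, so x^2 - 737 annihilates α. Since d = 737 is squarefree and ≠ 1, it is not a perfect square in Q, so x^2 - 737 has no rational root and is therefore irreducible over Q (a degree-2 polynomial over a field is irreducible iff it has no root). Hence m_α(x) = x^2 - 737.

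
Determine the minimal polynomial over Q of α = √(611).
m_α(x) = x^2 - 611

α satisfies α^2 - 611 = 0, so x^2 - 611 annihilates α. Since d = 611 is squarefree and ≠ 1, it is not a perfect square in Q, so x^2 - 611 has no rational root and is therefore irreducible over Q (a degree-2 polynomial over a field is irreducible iff it has no root). Hence m_α(x) = x^2 - 611.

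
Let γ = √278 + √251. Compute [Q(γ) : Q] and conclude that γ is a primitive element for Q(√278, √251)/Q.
[Q(γ) : Q] = 4 (equivalently, Q(γ) = Q(√278, √251))

Obviously Q(γ) ⊆ Q(√278, √251), and [Q(√278, √251):Q] = 4 (since 278, 251 are distinct squarefree integers > 1 with 69778 not a perfect square). To show equality we compute the minimal polynomial of γ. From γ = √278 + √251: γ^2 = 278 + 2√(69778) + 251 = 529 + 2√(69778), so γ^2 - 529 = 2√(69778); squaring, (γ^2 - 529)^2 = 4·69778, i.e. γ^4 - 1058γ^2 + 279841 - 279112 = 0, i.e. γ^4 - 1058γ^2 + 729 = 0. So γ is a root of x^4 - 1058x^2 + 729. This polynomial is irreducible over Q: it has no rational root (each ±√278 ± √251 is irrational), and any factorization into two quadratics over Q would force √(69778) ∈ Q (pairing opposite roots) or √278, √251 ∈ Q (other pairings), all impossible. Hence [Q(γ):Q] = 4 = [Q(√278, √251):Q], so Q(γ) = Q(√278, √251).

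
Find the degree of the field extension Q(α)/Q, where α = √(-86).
[Q(α):Q] = 2

[Q(α):Q] equals the degree of the minimal polynomial of α. Here α^2 = -86 and x^2 + 86 is irreducible (d = -86 is squarefree, ≠ 1, hence not a square), so deg(m_α) = 2. Thus [Q(α):Q] = 2.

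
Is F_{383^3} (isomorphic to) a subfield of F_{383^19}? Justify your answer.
No: F_{383^3} is not a subfield of F_{383^19}

F_{p^m} embeds in F_{p^n} iff m | n. Here 3 ∤ 19 (since 19 = 6·3 + 1 with remainder 1 ≠ 0), so F_{383^3} is not a subfield of F_{383^19}. Equivalently: if it were, the tower law would give 3 = [F_{383^3}:F_383] dividing [F_{383^19}:F_383] = 19, contradiction.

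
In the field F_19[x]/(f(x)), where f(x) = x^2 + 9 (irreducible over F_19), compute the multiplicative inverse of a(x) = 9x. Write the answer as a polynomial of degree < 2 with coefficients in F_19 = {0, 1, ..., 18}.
a(x)^(-1) ≡ 15x (mod f(x))

Since f is irreducible over F_19, F_19[x]/(f) is a field and a(x) ≠ 0 has an inverse. Apply the extended Euclidean algorithm to f(x) and a(x) in F_19[x]: f(x) = (17x)·a(x) + (9). The last nonzero remainder is the constant 9 = gcd(f, a) in F_19. Back-substituting through the division chain expresses 9 = s(x)·a(x) + t(x)·f(x) with s(x) ≡ 2x (mod f), so (2x)·a(x) ≡ 9 (mod f). Multiplying by 9^(-1) ≡ 17 in F_19 gives a(x)^(-1) ≡ 17·(2x) ≡ 15x (mod f). Check: (9x)·(15x) = 2x^2 ≡ 1 (mod x^2 + 9).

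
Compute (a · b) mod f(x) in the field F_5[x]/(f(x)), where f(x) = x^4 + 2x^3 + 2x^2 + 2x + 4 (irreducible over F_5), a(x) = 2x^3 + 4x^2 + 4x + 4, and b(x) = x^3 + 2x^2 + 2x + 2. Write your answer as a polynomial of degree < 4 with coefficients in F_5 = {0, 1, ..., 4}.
a · b ≡ 4x^3 + 2x + 2 (mod f(x))

Multiply in F_5[x]: a(x)·b(x) = (2x^3 + 4x^2 + 4x + 4)·(x^3 + 2x^2 + 2x + 2) = 2x^6 + 3x^5 + x^4 + 4x^3 + 4x^2 + x + 3. This has degree ≥ 4, so divide by f(x) over F_5: 2x^6 + 3x^5 + x^4 + 4x^3 + 4x^2 + x + 3 = (2x^2 + 4x + 4)·(x^4 + 2x^3 + 2x^2 + 2x + 4) + (4x^3 + 2x + 2). Hence a·b ≡ 4x^3 + 2x + 2 (mod f). (F_5[x]/(f) is a field with 5^4 = 625 elements since f is irreducible of degree 4.)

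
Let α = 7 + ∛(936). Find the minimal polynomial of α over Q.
m_α(x) = x^3 - 21x^2 + 147x - 1279

Set β = α - 7 = ∛(936), so β^3 = 936. Then (α - 7)^3 - 936 = 0, i.e. α is a root of g(x) = (x - 7)^3 - 936 = x^3 - 21x^2 + 147x - 1279. Since g(x) = h(x - 7) where h(x) = x^3 - 936, and h is irreducible over Q (because 936 is not a perfect cube, so h has no rational root, and a monic cubic with no rational root is irreducible), g is also irreducible (irreducibility is preserved under the substitution x → x - 7). Hence m_α(x) = x^3 - 21x^2 + 147x - 1279.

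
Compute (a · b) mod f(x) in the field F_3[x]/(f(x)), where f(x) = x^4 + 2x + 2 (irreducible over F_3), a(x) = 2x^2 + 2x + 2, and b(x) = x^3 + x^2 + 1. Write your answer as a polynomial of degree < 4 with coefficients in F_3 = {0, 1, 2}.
a · b ≡ x^3 + 2x (mod f(x))

Multiply in F_3[x]: a(x)·b(x) = (2x^2 + 2x + 2)·(x^3 + x^2 + 1) = 2x^5 + x^4 + x^3 + x^2 + 2x + 2. This has degree ≥ 4, so divide by f(x) over F_3: 2x^5 + x^4 + x^3 + x^2 + 2x + 2 = (2x + 1)·(x^4 + 2x + 2) + (x^3 + 2x). Hence a·b ≡ x^3 + 2x (mod f). (F_3[x]/(f) is a field with 3^4 = 81 elements since f is irreducible of degree 4.)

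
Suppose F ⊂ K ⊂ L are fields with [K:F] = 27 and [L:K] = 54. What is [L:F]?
[L:F] = 1458

The tower law says that for any tower of field extensions F ⊂ K ⊂ L with finite degrees, [L:F] = [L:K] · [K:F]. Here this gives [L:F] = 54 · 27 = 1458.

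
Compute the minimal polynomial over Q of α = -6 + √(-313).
m_α(x) = x^2 + 12x + 349

From α + 6 = √(-313), squaring gives (α + 6)^2 = -313, i.e. α^2 + 12α + 36 = -313, so α^2 + 12α + 349 = 0. The discriminant of x^2 + 12x + 349 is (12)^2 - 4·(349) = 144 - 1396 = -1252, and 4·(-313) is not a perfect square in Q since -313 is squarefree and ≠ 1. Hence x^2 + 12x + 349 is irreducible over Q and is the minimal polynomial of α.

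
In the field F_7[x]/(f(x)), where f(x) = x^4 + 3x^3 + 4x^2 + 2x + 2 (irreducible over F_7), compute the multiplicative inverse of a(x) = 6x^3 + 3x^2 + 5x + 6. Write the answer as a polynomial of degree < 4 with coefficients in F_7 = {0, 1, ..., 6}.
a(x)^(-1) ≡ 4x^3 + 5x + 4 (mod f(x))

Since f is irreducible over F_7, F_7[x]/(f) is a field and a(x) ≠ 0 has an inverse. Apply the extended Euclidean algorithm to f(x) and a(x) in F_7[x]: f(x) = (6x + 1)·a(x) + (6x^2 + 3x + 3);  a(x) = (x)·(6x^2 + 3x + 3) + (2x + 6);  (6x^2 + 3x + 3) = (3x + 3)·(2x + 6) + (6). The last nonzero remainder is the constant 6 = gcd(f, a) in F_7. Back-substituting through the division chain expresses 6 = s(x)·a(x) + t(x)·f(x) with s(x) ≡ 3x^3 + 2x + 3 (mod f), so (3x^3 + 2x + 3)·a(x) ≡ 6 (mod f). Multiplying by 6^(-1) ≡ 6 in F_7 gives a(x)^(-1) ≡ 6·(3x^3 + 2x + 3) ≡ 4x^3 + 5x + 4 (mod f). Check: (6x^3 + 3x^2 + 5x + 6)·(4x^3 + 5x + 4) = 3x^6 + 5x^5 + x^4 + 2x^2 + x + 3 ≡ 1 (mod x^4 + 3x^3 + 4x^2 + 2x + 2).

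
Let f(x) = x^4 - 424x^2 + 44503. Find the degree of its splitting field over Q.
[K : Q] = 4

Solving the quadratic in x^2: x^2 = (424 ± √(424^2 - 4·44503))/2 = (424 ± √1764)/2 = (424 ± 42)/2, giving x^2 = 233 or x^2 = 191. So f(x) = (x^2 - 233)(x^2 - 191) and the roots of f are ±√233, ±√191. Hence the splitting field is K = Q(√233, √191). Since 233 and 191 are distinct squarefree integers > 1, their product 44503 is not a perfect square, so √191 ∉ Q(√233). By the tower law [K:Q] = [Q(√233,√191):Q(√233)] · [Q(√233):Q] = 2 · 2 = 4.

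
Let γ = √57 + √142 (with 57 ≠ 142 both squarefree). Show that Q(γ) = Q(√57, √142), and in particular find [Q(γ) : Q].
[Q(γ) : Q] = 4 (equivalently, Q(γ) = Q(√57, √142))

Obviously Q(γ) ⊆ Q(√57, √142), and [Q(√57, √142):Q] = 4 (since 57, 142 are distinct squarefree integers > 1 with 8094 not a perfect square). To show equality we compute the minimal polynomial of γ. From γ = √57 + √142: γ^2 = 57 + 2√(8094) + 142 = 199 + 2√(8094), so γ^2 - 199 = 2√(8094); squaring, (γ^2 - 199)^2 = 4·8094, i.e. γ^4 - 398γ^2 + 39601 - 32376 = 0, i.e. γ^4 - 398γ^2 + 7225 = 0. So γ is a root of x^4 - 398x^2 + 7225. This polynomial is irreducible over Q: it has no rational root (each ±√57 ± √142 is irrational), and any factorization into two quadratics over Q would force √(8094) ∈ Q (pairing opposite roots) or √57, √142 ∈ Q (other pairings), all impossible. Hence [Q(γ):Q] = 4 = [Q(√57, √142):Q], so Q(γ) = Q(√57, √142).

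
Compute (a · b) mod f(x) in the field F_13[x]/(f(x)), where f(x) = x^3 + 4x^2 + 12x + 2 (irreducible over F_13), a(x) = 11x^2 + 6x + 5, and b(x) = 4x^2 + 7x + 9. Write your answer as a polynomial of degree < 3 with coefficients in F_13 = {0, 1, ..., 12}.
a · b ≡ 11x^2 + 4x (mod f(x))

Multiply in F_13[x]: a(x)·b(x) = (11x^2 + 6x + 5)·(4x^2 + 7x + 9) = 5x^4 + 10x^3 + 5x^2 + 11x + 6. This has degree ≥ 3, so divide by f(x) over F_13: 5x^4 + 10x^3 + 5x^2 + 11x + 6 = (5x + 3)·(x^3 + 4x^2 + 12x + 2) + (11x^2 + 4x). Hence a·b ≡ 11x^2 + 4x (mod f). (F_13[x]/(f) is a field with 13^3 = 2197 elements since f is irreducible of degree 3.)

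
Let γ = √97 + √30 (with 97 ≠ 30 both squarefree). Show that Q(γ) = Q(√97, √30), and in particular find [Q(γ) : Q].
[Q(γ) : Q] = 4 (equivalently, Q(γ) = Q(√97, √30))

Obviously Q(γ) ⊆ Q(√97, √30), and [Q(√97, √30):Q] = 4 (since 97, 30 are distinct squarefree integers > 1 with 2910 not a perfect square). To show equality we compute the minimal polynomial of γ. From γ = √97 + √30: γ^2 = 97 + 2√(2910) + 30 = 127 + 2√(2910), so γ^2 - 127 = 2√(2910); squaring, (γ^2 - 127)^2 = 4·2910, i.e. γ^4 - 254γ^2 + 16129 - 11640 = 0, i.e. γ^4 - 254γ^2 + 4489 = 0. So γ is a root of x^4 - 254x^2 + 4489. This polynomial is irreducible over Q: it has no rational root (each ±√97 ± √30 is irrational), and any factorization into two quadratics over Q would force √(2910) ∈ Q (pairing opposite roots) or √97, √30 ∈ Q (other pairings), all impossible. Hence [Q(γ):Q] = 4 = [Q(√97, √30):Q], so Q(γ) = Q(√97, √30).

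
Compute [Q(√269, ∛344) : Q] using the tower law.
[Q(√269, ∛344) : Q] = 6

Let L = Q(√269, ∛344). Since Q(√269) ⊂ L and [Q(√269):Q] = 2, the tower law gives 2 | [L:Q]. Likewise Q(∛344) ⊂ L with [Q(∛344):Q] = 3 (because 344 is not a perfect cube), so 3 | [L:Q]. As gcd(2,3) = 1, [L:Q] is divisible by 6. Conversely L is generated over Q by √269 and ∛344, so [L:Q] ≤ 2·3 = 6. Therefore [Q(√269, ∛344) : Q] = 6.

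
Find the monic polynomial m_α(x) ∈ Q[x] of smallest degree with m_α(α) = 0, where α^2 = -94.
m_α(x) = x^2 + 94

α satisfies α^2 + 94 = 0, so x^2 + 94 annihilates α. Since d = -94 is squarefree and ≠ 1, it is not a perfect square in Q, so x^2 + 94 has no rational root and is therefore irreducible over Q (a degree-2 polynomial over a field is irreducible iff it has no root). Hence m_α(x) = x^2 + 94.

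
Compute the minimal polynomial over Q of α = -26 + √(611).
m_α(x) = x^2 + 52x + 65

From α + 26 = √(611), squaring gives (α + 26)^2 = 611, i.e. α^2 + 52α + 676 = 611, so α^2 + 52α + 65 = 0. The discriminant of x^2 + 52x + 65 is (52)^2 - 4·(65) = 2704 - 260 = 2444, and 4·(611) is not a perfect square in Q since 611 is squarefree and ≠ 1. Hence x^2 + 52x + 65 is irreducible over Q and is the minimal polynomial of α.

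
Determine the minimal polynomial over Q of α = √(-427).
m_α(x) = x^2 + 427

α satisfies α^2 + 427 = 0, so x^2 + 427 annihilates α. Since d = -427 is squarefree and ≠ 1, it is not a perfect square in Q, so x^2 + 427 has no rational root and is therefore irreducible over Q (a degree-2 polynomial over a field is irreducible iff it has no root). Hence m_α(x) = x^2 + 427.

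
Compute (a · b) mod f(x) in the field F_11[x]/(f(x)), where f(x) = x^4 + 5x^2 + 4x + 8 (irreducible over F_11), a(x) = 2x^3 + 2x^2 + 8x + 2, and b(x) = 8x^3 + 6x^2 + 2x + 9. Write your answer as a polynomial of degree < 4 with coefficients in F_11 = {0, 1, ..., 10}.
a · b ≡ 3x^3 + 4x^2 + 6x + 7 (mod f(x))

Multiply in F_11[x]: a(x)·b(x) = (2x^3 + 2x^2 + 8x + 2)·(8x^3 + 6x^2 + 2x + 9) = 5x^6 + 6x^5 + 3x^4 + 9x^3 + 2x^2 + 10x + 7. This has degree ≥ 4, so divide by f(x) over F_11: 5x^6 + 6x^5 + 3x^4 + 9x^3 + 2x^2 + 10x + 7 = (5x^2 + 6x)·(x^4 + 5x^2 + 4x + 8) + (3x^3 + 4x^2 + 6x + 7). Hence a·b ≡ 3x^3 + 4x^2 + 6x + 7 (mod f). (F_11[x]/(f) is a field with 11^4 = 14641 elements since f is irreducible of degree 4.)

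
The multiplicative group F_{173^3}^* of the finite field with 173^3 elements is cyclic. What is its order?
|F_{173^3}^*| = 5177716

F_{173^3} has 173^3 = 5177717 elements; its multiplicative group consists of all nonzero elements, so |F_{173^3}^*| = 5177717 - 1 = 5177716. (It is cyclic since any finite subgroup of the multiplicative group of a field is cyclic.)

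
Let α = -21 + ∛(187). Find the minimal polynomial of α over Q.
m_α(x) = x^3 + 63x^2 + 1323x + 9074

Set β = α + 21 = ∛(187), so β^3 = 187. Then (α + 21)^3 - 187 = 0, i.e. α is a root of g(x) = (x + 21)^3 - 187 = x^3 + 63x^2 + 1323x + 9074. Since g(x) = h(x + 21) where h(x) = x^3 - 187, and h is irreducible over Q (because 187 is not a perfect cube, so h has no rational root, and a monic cubic with no rational root is irreducible), g is also irreducible (irreducibility is preserved under the substitution x → x + 21). Hence m_α(x) = x^3 + 63x^2 + 1323x + 9074.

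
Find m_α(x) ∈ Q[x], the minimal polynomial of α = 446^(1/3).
m_α(x) = x^3 - 446

α satisfies α^3 = 446, so x^3 - 446 annihilates α. By the rational root test, a rational root p/q (in lowest terms) of x^3 - 446 would satisfy p^3 = 446 q^3, forcing q = 1 and p^3 = 446; but 446 is not a perfect cube, contradiction. A monic cubic over Q with no rational root is irreducible (any nontrivial factorization would include a linear factor). Hence x^3 - 446 is the minimal polynomial of α, and in particular [Q(α):Q] = 3.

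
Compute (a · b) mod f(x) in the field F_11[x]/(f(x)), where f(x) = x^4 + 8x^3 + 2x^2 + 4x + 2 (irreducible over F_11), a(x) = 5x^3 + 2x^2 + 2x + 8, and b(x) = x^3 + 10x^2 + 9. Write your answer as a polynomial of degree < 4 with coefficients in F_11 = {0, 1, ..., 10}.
a · b ≡ 8x^3 + 10x^2 + 9 (mod f(x))

Multiply in F_11[x]: a(x)·b(x) = (5x^3 + 2x^2 + 2x + 8)·(x^3 + 10x^2 + 9) = 5x^6 + 8x^5 + 7x^3 + 10x^2 + 7x + 6. This has degree ≥ 4, so divide by f(x) over F_11: 5x^6 + 8x^5 + 7x^3 + 10x^2 + 7x + 6 = (5x^2 + x + 4)·(x^4 + 8x^3 + 2x^2 + 4x + 2) + (8x^3 + 10x^2 + 9). Hence a·b ≡ 8x^3 + 10x^2 + 9 (mod f). (F_11[x]/(f) is a field with 11^4 = 14641 elements since f is irreducible of degree 4.)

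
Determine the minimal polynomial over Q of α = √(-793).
m_α(x) = x^2 + 793

α satisfies α^2 + 793 = 0, so x^2 + 793 annihilates α. Since d = -793 is squarefree and ≠ 1, it is not a perfect square in Q, so x^2 + 793 has no rational root and is therefore irreducible over Q (a degree-2 polynomial over a field is irreducible iff it has no root). Hence m_α(x) = x^2 + 793.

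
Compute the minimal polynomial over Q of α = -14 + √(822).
m_α(x) = x^2 + 28x - 626

From α + 14 = √(822), squaring gives (α + 14)^2 = 822, i.e. α^2 + 28α + 196 = 822, so α^2 + 28α - 626 = 0. The discriminant of x^2 + 28x - 626 is (28)^2 - 4·(-626) = 784 + 2504 = 3288, and 4·(822) is not a perfect square in Q since 822 is squarefree and ≠ 1. Hence x^2 + 28x - 626 is irreducible over Q and is the minimal polynomial of α.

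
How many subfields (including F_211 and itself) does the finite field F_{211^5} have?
F_{211^5} has 2 subfields

The subfields of F_{p^n} are exactly the fields F_{p^d} for d | n (each is the fixed field of the unique index-d subgroup of Gal(F_{p^n}/F_p) ≅ Z/nZ). The divisors of n = 5 are {1, 5}, giving 2 subfields: F_{211^1}, F_{211^5}.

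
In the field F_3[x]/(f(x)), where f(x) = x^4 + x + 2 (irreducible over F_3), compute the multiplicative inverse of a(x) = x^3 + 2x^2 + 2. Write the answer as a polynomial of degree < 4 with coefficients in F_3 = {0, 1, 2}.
a(x)^(-1) ≡ 2x^2 + 2x + 2 (mod f(x))

Since f is irreducible over F_3, F_3[x]/(f) is a field and a(x) ≠ 0 has an inverse. Apply the extended Euclidean algorithm to f(x) and a(x) in F_3[x]: f(x) = (x + 1)·a(x) + (x^2 + 2x);  a(x) = (x)·(x^2 + 2x) + (2). The last nonzero remainder is the constant 2 = gcd(f, a) in F_3. Back-substituting through the division chain expresses 2 = s(x)·a(x) + t(x)·f(x) with s(x) ≡ x^2 + x + 1 (mod f), so (x^2 + x + 1)·a(x) ≡ 2 (mod f). Multiplying by 2^(-1) ≡ 2 in F_3 gives a(x)^(-1) ≡ 2·(x^2 + x + 1) ≡ 2x^2 + 2x + 2 (mod f). Check: (x^3 + 2x^2 + 2)·(2x^2 + 2x + 2) = 2x^5 + 2x^2 + x + 1 ≡ 1 (mod x^4 + x + 2).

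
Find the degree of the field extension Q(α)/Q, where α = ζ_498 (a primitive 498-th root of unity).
[Q(α):Q] = 164

The minimal polynomial of ζ_498 over Q is the 498-th cyclotomic polynomial Φ_498(x), which is irreducible over Q and has degree φ(498) = 164. Hence [Q(α):Q] = φ(498) = 164.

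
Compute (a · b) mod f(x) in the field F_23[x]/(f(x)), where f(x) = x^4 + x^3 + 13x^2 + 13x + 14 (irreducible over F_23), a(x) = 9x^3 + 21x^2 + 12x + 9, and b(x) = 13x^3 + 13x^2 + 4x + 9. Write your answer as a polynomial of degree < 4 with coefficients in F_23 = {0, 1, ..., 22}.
a · b ≡ 9x^3 + x^2 + 6x + 11 (mod f(x))

Multiply in F_23[x]: a(x)·b(x) = (9x^3 + 21x^2 + 12x + 9)·(13x^3 + 13x^2 + 4x + 9) = 2x^6 + 22x^5 + 5x^4 + x^3 + 9x^2 + 6x + 12. This has degree ≥ 4, so divide by f(x) over F_23: 2x^6 + 22x^5 + 5x^4 + x^3 + 9x^2 + 6x + 12 = (2x^2 + 20x + 5)·(x^4 + x^3 + 13x^2 + 13x + 14) + (9x^3 + x^2 + 6x + 11). Hence a·b ≡ 9x^3 + x^2 + 6x + 11 (mod f). (F_23[x]/(f) is a field with 23^4 = 279841 elements since f is irreducible of degree 4.)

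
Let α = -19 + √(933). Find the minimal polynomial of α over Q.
m_α(x) = x^2 + 38x - 572

From α + 19 = √(933), squaring gives (α + 19)^2 = 933, i.e. α^2 + 38α + 361 = 933, so α^2 + 38α - 572 = 0. The discriminant of x^2 + 38x - 572 is (38)^2 - 4·(-572) = 1444 + 2288 = 3732, and 4·(933) is not a perfect square in Q since 933 is squarefree and ≠ 1. Hence x^2 + 38x - 572 is irreducible over Q and is the minimal polynomial of α.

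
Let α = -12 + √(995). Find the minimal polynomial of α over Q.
m_α(x) = x^2 + 24x - 851

From α + 12 = √(995), squaring gives (α + 12)^2 = 995, i.e. α^2 + 24α + 144 = 995, so α^2 + 24α - 851 = 0. The discriminant of x^2 + 24x - 851 is (24)^2 - 4·(-851) = 576 + 3404 = 3980, and 4·(995) is not a perfect square in Q since 995 is squarefree and ≠ 1. Hence x^2 + 24x - 851 is irreducible over Q and is the minimal polynomial of α.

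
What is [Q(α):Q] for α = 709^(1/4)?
[Q(α):Q] = 4

α is a root of x^4 - 709. By Eisenstein's criterion at the prime p = 709 (which divides the constant term 709 but p^2 = 502681 does not, since 709 is squarefree), x^4 - 709 is irreducible over Q. Hence [Q(α):Q] = 4.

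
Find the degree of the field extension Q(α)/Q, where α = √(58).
[Q(α):Q] = 2

[Q(α):Q] equals the degree of the minimal polynomial of α. Here α^2 = 58 and x^2 - 58 is irreducible (d = 58 is squarefree, ≠ 1, hence not a square), so deg(m_α) = 2. Thus [Q(α):Q] = 2.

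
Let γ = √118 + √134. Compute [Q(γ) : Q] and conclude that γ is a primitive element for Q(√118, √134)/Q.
[Q(γ) : Q] = 4 (equivalently, Q(γ) = Q(√118, √134))

Obviously Q(γ) ⊆ Q(√118, √134), and [Q(√118, √134):Q] = 4 (since 118, 134 are distinct squarefree integers > 1 with 15812 not a perfect square). To show equality we compute the minimal polynomial of γ. From γ = √118 + √134: γ^2 = 118 + 2√(15812) + 134 = 252 + 2√(15812), so γ^2 - 252 = 2√(15812); squaring, (γ^2 - 252)^2 = 4·15812, i.e. γ^4 - 504γ^2 + 63504 - 63248 = 0, i.e. γ^4 - 504γ^2 + 256 = 0. So γ is a root of x^4 - 504x^2 + 256. This polynomial is irreducible over Q: it has no rational root (each ±√118 ± √134 is irrational), and any factorization into two quadratics over Q would force √(15812) ∈ Q (pairing opposite roots) or √118, √134 ∈ Q (other pairings), all impossible. Hence [Q(γ):Q] = 4 = [Q(√118, √134):Q], so Q(γ) = Q(√118, √134).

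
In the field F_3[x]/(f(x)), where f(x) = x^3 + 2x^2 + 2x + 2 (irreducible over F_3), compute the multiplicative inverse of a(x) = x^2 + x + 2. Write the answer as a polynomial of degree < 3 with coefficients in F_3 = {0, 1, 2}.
a(x)^(-1) ≡ x^2 + 2x (mod f(x))

Since f is irreducible over F_3, F_3[x]/(f) is a field and a(x) ≠ 0 has an inverse. Apply the extended Euclidean algorithm to f(x) and a(x) in F_3[x]: f(x) = (x + 1)·a(x) + (2x);  a(x) = (2x + 2)·(2x) + (2). The last nonzero remainder is the constant 2 = gcd(f, a) in F_3. Back-substituting through the division chain expresses 2 = s(x)·a(x) + t(x)·f(x) with s(x) ≡ 2x^2 + x (mod f), so (2x^2 + x)·a(x) ≡ 2 (mod f). Multiplying by 2^(-1) ≡ 2 in F_3 gives a(x)^(-1) ≡ 2·(2x^2 + x) ≡ x^2 + 2x (mod f). Check: (x^2 + x + 2)·(x^2 + 2x) = x^4 + x^2 + x ≡ 1 (mod x^3 + 2x^2 + 2x + 2).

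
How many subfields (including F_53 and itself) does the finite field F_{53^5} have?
F_{53^5} has 2 subfields

The subfields of F_{p^n} are exactly the fields F_{p^d} for d | n (each is the fixed field of the unique index-d subgroup of Gal(F_{p^n}/F_p) ≅ Z/nZ). The divisors of n = 5 are {1, 5}, giving 2 subfields: F_{53^1}, F_{53^5}.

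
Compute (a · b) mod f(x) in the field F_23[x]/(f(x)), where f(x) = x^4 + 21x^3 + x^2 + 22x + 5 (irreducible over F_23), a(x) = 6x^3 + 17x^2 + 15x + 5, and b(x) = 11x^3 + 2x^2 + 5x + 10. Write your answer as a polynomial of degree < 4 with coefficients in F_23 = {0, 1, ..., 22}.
a · b ≡ 5x^3 + 6x^2 + 12x + 19 (mod f(x))

Multiply in F_23[x]: a(x)·b(x) = (6x^3 + 17x^2 + 15x + 5)·(11x^3 + 2x^2 + 5x + 10) = 20x^6 + 15x^5 + 22x^4 + 2x^2 + 14x + 4. This has degree ≥ 4, so divide by f(x) over F_23: 20x^6 + 15x^5 + 22x^4 + 2x^2 + 14x + 4 = (20x^2 + 9x + 20)·(x^4 + 21x^3 + x^2 + 22x + 5) + (5x^3 + 6x^2 + 12x + 19). Hence a·b ≡ 5x^3 + 6x^2 + 12x + 19 (mod f). (F_23[x]/(f) is a field with 23^4 = 279841 elements since f is irreducible of degree 4.)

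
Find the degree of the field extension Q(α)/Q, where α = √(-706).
[Q(α):Q] = 2

[Q(α):Q] equals the degree of the minimal polynomial of α. Here α^2 = -706 and x^2 + 706 is irreducible (d = -706 is squarefree, ≠ 1, hence not a square), so deg(m_α) = 2. Thus [Q(α):Q] = 2.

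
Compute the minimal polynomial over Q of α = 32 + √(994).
m_α(x) = x^2 - 64x + 30

From α - 32 = √(994), squaring gives (α - 32)^2 = 994, i.e. α^2 - 64α + 1024 = 994, so α^2 - 64α + 30 = 0. The discriminant of x^2 - 64x + 30 is (-64)^2 - 4·(30) = 4096 - 120 = 3976, and 4·(994) is not a perfect square in Q since 994 is squarefree and ≠ 1. Hence x^2 - 64x + 30 is irreducible over Q and is the minimal polynomial of α.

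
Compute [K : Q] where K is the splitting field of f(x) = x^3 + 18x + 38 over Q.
[K : Q] = 6

By the rational root test, any rational root of the monic integer polynomial f(x) = x^3 + 18x + 38 must be an integer dividing the constant term 38, i.e. one of ±{1, 2, 19, 38}. Evaluating: f(1) = 57, f(-1) = 19, f(2) = 82, f(-2) = -6, f(19) = 7239, f(-19) = -7163, f(38) = 55594, f(-38) = -55518; none is 0, so f has no rational root and is therefore irreducible over Q (a cubic with no linear factor over a field is irreducible). For an irreducible cubic, the Galois group is A_3 or S_3 according as the discriminant disc(f) = -4a^3 - 27b^2 = -4·(18)^3 - 27·(38)^2 = -62316 is or is not a square in Q. Here disc(f) = -62316 is not a perfect square in Q, so the Galois group of f over Q is not contained in A_3 and must be all of S_3. The splitting field has degree |S_3| = 6 over Q, so [K : Q] = 6.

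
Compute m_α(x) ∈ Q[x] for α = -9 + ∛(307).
m_α(x) = x^3 + 27x^2 + 243x + 422

Set β = α + 9 = ∛(307), so β^3 = 307. Then (α + 9)^3 - 307 = 0, i.e. α is a root of g(x) = (x + 9)^3 - 307 = x^3 + 27x^2 + 243x + 422. Since g(x) = h(x + 9) where h(x) = x^3 - 307, and h is irreducible over Q (because 307 is not a perfect cube, so h has no rational root, and a monic cubic with no rational root is irreducible), g is also irreducible (irreducibility is preserved under the substitution x → x + 9). Hence m_α(x) = x^3 + 27x^2 + 243x + 422.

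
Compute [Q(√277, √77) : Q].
[Q(√277, √77) : Q] = 4

[Q(√277):Q] = 2 (min poly x^2 - 277, irreducible since 277 is squarefree > 1). For the top step, suppose √77 ∈ Q(√277), say √77 = c + d√277 with c, d ∈ Q. Squaring: 77 = c^2 + 277d^2 + 2cd√277. Since √277 ∉ Q this forces 2cd = 0. If d = 0 then √77 = c ∈ Q, contradicting 77 squarefree > 1. If c = 0 then 77 = 277d^2, so 277·77 = (277d)^2 is a perfect square in Q — but 277·77 = 21329 is not a perfect square (since 277 and 77 are distinct squarefree integers). Contradiction. Hence √77 ∉ Q(√277), so x^2 - 77 stays irreducible over Q(√277) and [Q(√277, √77) : Q(√277)] = 2. By the tower law, [Q(√277, √77) : Q] = 2 · 2 = 4.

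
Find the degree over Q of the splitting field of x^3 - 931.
[K : Q] = 6

The roots of x^3 - 931 are ∛931, ω∛931, ω^2∛931 where ω = e^(2πi/3) is a primitive cube root of unity, so K = Q(∛931, ω). Now [Q(∛931):Q] = 3 (since 931 is not a perfect cube, x^3 - 931 is irreducible) and [Q(ω):Q] = 2. Both 2 and 3 divide [K:Q], and [K:Q] ≤ 3·2 = 6, so [K:Q] = 6. (Equivalently: Q(∛931) ⊂ R but ω ∉ R, so [K : Q(∛931)] = 2.)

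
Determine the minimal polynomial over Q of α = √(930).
m_α(x) = x^2 - 930

α satisfies α^2 - 930 = 0, so x^2 - 930 annihilates α. Since d = 930 is squarefree and ≠ 1, it is not a perfect square in Q, so x^2 - 930 has no rational root and is therefore irreducible over Q (a degree-2 polynomial over a field is irreducible iff it has no root). Hence m_α(x) = x^2 - 930.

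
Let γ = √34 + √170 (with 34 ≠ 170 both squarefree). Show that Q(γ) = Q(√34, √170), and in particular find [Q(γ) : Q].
[Q(γ) : Q] = 4 (equivalently, Q(γ) = Q(√34, √170))

Obviously Q(γ) ⊆ Q(√34, √170), and [Q(√34, √170):Q] = 4 (since 34, 170 are distinct squarefree integers > 1 with 5780 not a perfect square). To show equality we compute the minimal polynomial of γ. From γ = √34 + √170: γ^2 = 34 + 2√(5780) + 170 = 204 + 2√(5780), so γ^2 - 204 = 2√(5780); squaring, (γ^2 - 204)^2 = 4·5780, i.e. γ^4 - 408γ^2 + 41616 - 23120 = 0, i.e. γ^4 - 408γ^2 + 18496 = 0. So γ is a root of x^4 - 408x^2 + 18496. This polynomial is irreducible over Q: it has no rational root (each ±√34 ± √170 is irrational), and any factorization into two quadratics over Q would force √(5780) ∈ Q (pairing opposite roots) or √34, √170 ∈ Q (other pairings), all impossible. Hence [Q(γ):Q] = 4 = [Q(√34, √170):Q], so Q(γ) = Q(√34, √170).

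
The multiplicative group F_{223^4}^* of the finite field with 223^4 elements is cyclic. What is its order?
|F_{223^4}^*| = 2472973440

F_{223^4} has 223^4 = 2472973441 elements; its multiplicative group consists of all nonzero elements, so |F_{223^4}^*| = 2472973441 - 1 = 2472973440. (It is cyclic since any finite subgroup of the multiplicative group of a field is cyclic.)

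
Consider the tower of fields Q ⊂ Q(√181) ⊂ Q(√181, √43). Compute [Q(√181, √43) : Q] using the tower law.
[Q(√181, √43) : Q] = 4

[Q(√181):Q] = 2 (min poly x^2 - 181, irreducible since 181 is squarefree > 1). For the top step, suppose √43 ∈ Q(√181), say √43 = c + d√181 with c, d ∈ Q. Squaring: 43 = c^2 + 181d^2 + 2cd√181. Since √181 ∉ Q this forces 2cd = 0. If d = 0 then √43 = c ∈ Q, contradicting 43 squarefree > 1. If c = 0 then 43 = 181d^2, so 181·43 = (181d)^2 is a perfect square in Q — but 181·43 = 7783 is not a perfect square (since 181 and 43 are distinct squarefree integers). Contradiction. Hence √43 ∉ Q(√181), so x^2 - 43 stays irreducible over Q(√181) and [Q(√181, √43) : Q(√181)] = 2. By the tower law, [Q(√181, √43) : Q] = 2 · 2 = 4.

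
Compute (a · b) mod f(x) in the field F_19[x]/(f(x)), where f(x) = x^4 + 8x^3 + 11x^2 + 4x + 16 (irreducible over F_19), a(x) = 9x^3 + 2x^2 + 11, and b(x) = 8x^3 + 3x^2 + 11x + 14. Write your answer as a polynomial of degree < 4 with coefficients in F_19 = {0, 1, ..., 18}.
a · b ≡ 14x^3 + 17x^2 + 3x + 17 (mod f(x))

Multiply in F_19[x]: a(x)·b(x) = (9x^3 + 2x^2 + 11)·(8x^3 + 3x^2 + 11x + 14) = 15x^6 + 5x^5 + 10x^4 + 8x^3 + 4x^2 + 7x + 2. This has degree ≥ 4, so divide by f(x) over F_19: 15x^6 + 5x^5 + 10x^4 + 8x^3 + 4x^2 + 7x + 2 = (15x^2 + 18x + 5)·(x^4 + 8x^3 + 11x^2 + 4x + 16) + (14x^3 + 17x^2 + 3x + 17). Hence a·b ≡ 14x^3 + 17x^2 + 3x + 17 (mod f). (F_19[x]/(f) is a field with 19^4 = 130321 elements since f is irreducible of degree 4.)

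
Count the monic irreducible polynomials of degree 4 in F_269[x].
There are 1309010490 monic irreducible polynomials of degree 4 over F_269

Each element of F_{269^4} that lies in no proper subfield is a root of exactly one monic irreducible of degree 4 over F_269, and each such polynomial has 4 distinct roots in F_{269^4}. By Möbius inversion the count is N_269(4) = (1/4) Σ_{d|4} μ(4/d) · 269^d = (1/4)(μ(4)·269^1 + μ(2)·269^2 + μ(1)·269^4) = 5236041960/4 = 1309010490.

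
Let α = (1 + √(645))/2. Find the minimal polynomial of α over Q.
m_α(x) = x^2 - x - 161

From 2α - 1 = √(645), squaring gives (2α - 1)^2 = 645, i.e. 4α^2 - 4α + 1 = 645, so α^2 - α + (1 - 645)/4 = 0. Since 645 ≡ 1 (mod 4), (1 - 645)/4 = -161 ∈ Z. The polynomial x^2 - x - 161 has discriminant 1 - 4·(-161) = 645, which is not a perfect square in Q (d = 645 is squarefree and ≠ 1), so x^2 - x - 161 is irreducible over Q. It is the minimal polynomial of α.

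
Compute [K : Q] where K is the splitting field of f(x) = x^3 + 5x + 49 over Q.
[K : Q] = 6

By the rational root test, any rational root of the monic integer polynomial f(x) = x^3 + 5x + 49 must be an integer dividing the constant term 49, i.e. one of ±{1, 7, 49}. Evaluating: f(1) = 55, f(-1) = 43, f(7) = 427, f(-7) = -329, f(49) = 117943, f(-49) = -117845; none is 0, so f has no rational root and is therefore irreducible over Q (a cubic with no linear factor over a field is irreducible). For an irreducible cubic, the Galois group is A_3 or S_3 according as the discriminant disc(f) = -4a^3 - 27b^2 = -4·(5)^3 - 27·(49)^2 = -65327 is or is not a square in Q. Here disc(f) = -65327 is not a perfect square in Q, so the Galois group of f over Q is not contained in A_3 and must be all of S_3. The splitting field has degree |S_3| = 6 over Q, so [K : Q] = 6.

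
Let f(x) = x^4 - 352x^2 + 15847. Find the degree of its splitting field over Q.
[K : Q] = 4

Solving the quadratic in x^2: x^2 = (352 ± √(352^2 - 4·15847))/2 = (352 ± √60516)/2 = (352 ± 246)/2, giving x^2 = 299 or x^2 = 53. So f(x) = (x^2 - 299)(x^2 - 53) and the roots of f are ±√299, ±√53. Hence the splitting field is K = Q(√299, √53). Since 299 and 53 are distinct squarefree integers > 1, their product 15847 is not a perfect square, so √53 ∉ Q(√299). By the tower law [K:Q] = [Q(√299,√53):Q(√299)] · [Q(√299):Q] = 2 · 2 = 4.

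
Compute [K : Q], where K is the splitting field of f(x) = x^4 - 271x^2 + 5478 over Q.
[K : Q] = 4

Solving the quadratic in x^2: x^2 = (271 ± √(271^2 - 4·5478))/2 = (271 ± √51529)/2 = (271 ± 227)/2, giving x^2 = 249 or x^2 = 22. So f(x) = (x^2 - 249)(x^2 - 22) and the roots of f are ±√249, ±√22. Hence the splitting field is K = Q(√249, √22). Since 249 and 22 are distinct squarefree integers > 1, their product 5478 is not a perfect square, so √22 ∉ Q(√249). By the tower law [K:Q] = [Q(√249,√22):Q(√249)] · [Q(√249):Q] = 2 · 2 = 4.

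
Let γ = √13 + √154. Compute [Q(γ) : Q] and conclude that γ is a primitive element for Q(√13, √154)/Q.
[Q(γ) : Q] = 4 (equivalently, Q(γ) = Q(√13, √154))

Obviously Q(γ) ⊆ Q(√13, √154), and [Q(√13, √154):Q] = 4 (since 13, 154 are distinct squarefree integers > 1 with 2002 not a perfect square). To show equality we compute the minimal polynomial of γ. From γ = √13 + √154: γ^2 = 13 + 2√(2002) + 154 = 167 + 2√(2002), so γ^2 - 167 = 2√(2002); squaring, (γ^2 - 167)^2 = 4·2002, i.e. γ^4 - 334γ^2 + 27889 - 8008 = 0, i.e. γ^4 - 334γ^2 + 19881 = 0. So γ is a root of x^4 - 334x^2 + 19881. This polynomial is irreducible over Q: it has no rational root (each ±√13 ± √154 is irrational), and any factorization into two quadratics over Q would force √(2002) ∈ Q (pairing opposite roots) or √13, √154 ∈ Q (other pairings), all impossible. Hence [Q(γ):Q] = 4 = [Q(√13, √154):Q], so Q(γ) = Q(√13, √154).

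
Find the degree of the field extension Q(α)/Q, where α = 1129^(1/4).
[Q(α):Q] = 4

α is a root of x^4 - 1129. By Eisenstein's criterion at the prime p = 1129 (which divides the constant term 1129 but p^2 = 1274641 does not, since 1129 is squarefree), x^4 - 1129 is irreducible over Q. Hence [Q(α):Q] = 4.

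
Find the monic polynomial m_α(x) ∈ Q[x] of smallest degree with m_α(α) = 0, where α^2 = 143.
m_α(x) = x^2 - 143

α satisfies α^2 - 143 = 0, so x^2 - 143 annihilates α. Since d = 143 is squarefree and ≠ 1, it is not a perfect square in Q, so x^2 - 143 has no rational root and is therefore irreducible over Q (a degree-2 polynomial over a field is irreducible iff it has no root). Hence m_α(x) = x^2 - 143.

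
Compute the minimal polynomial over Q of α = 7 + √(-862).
m_α(x) = x^2 - 14x + 911

From α - 7 = √(-862), squaring gives (α - 7)^2 = -862, i.e. α^2 - 14α + 49 = -862, so α^2 - 14α + 911 = 0. The discriminant of x^2 - 14x + 911 is (-14)^2 - 4·(911) = 196 - 3644 = -3448, and 4·(-862) is not a perfect square in Q since -862 is squarefree and ≠ 1. Hence x^2 - 14x + 911 is irreducible over Q and is the minimal polynomial of α.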